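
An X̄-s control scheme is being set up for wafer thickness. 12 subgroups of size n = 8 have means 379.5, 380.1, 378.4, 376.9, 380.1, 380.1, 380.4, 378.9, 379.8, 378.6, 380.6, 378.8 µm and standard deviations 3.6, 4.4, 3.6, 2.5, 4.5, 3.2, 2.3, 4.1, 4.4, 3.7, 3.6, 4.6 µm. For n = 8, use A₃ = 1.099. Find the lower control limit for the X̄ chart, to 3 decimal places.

X̄̄ = (379.5 + 380.1 + 378.4 + 376.9 + 380.1 + 380.1 + 380.4 + 378.9 + 379.8 + 378.6 + 380.6 + 378.8) / 12 = 379.3500
s̄ = (3.6 + 4.4 + 3.6 + 2.5 + 4.5 + 3.2 + 2.3 + 4.1 + 4.4 + 3.7 + 3.6 + 4.6) / 12 = 3.7083
LCL = X̄̄ − A₃·s̄ = 379.3500 − 1.099 × 3.7083 = 375.2745

375.275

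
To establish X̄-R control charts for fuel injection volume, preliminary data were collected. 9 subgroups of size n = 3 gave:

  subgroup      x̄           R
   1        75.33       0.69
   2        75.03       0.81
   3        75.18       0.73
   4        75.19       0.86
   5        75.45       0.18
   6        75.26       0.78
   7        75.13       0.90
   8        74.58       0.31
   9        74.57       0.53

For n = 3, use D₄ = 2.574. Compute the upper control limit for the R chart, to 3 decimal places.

1.656

R̄ = (0.69 + 0.81 + 0.73 + 0.86 + 0.18 + 0.78 + 0.90 + 0.31 + 0.53) / 9 = 5.7900 / 9 = 0.6433
UCL_R = D₄·R̄ = 2.574 × 0.6433 = 1.6559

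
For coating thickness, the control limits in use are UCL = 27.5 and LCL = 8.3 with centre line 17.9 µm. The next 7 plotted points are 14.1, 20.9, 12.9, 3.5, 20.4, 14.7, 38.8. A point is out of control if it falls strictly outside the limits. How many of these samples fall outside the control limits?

2

Compare each point to [8.3, 27.5]: sample 4 = 3.5 < LCL; sample 7 = 38.8 > UCL.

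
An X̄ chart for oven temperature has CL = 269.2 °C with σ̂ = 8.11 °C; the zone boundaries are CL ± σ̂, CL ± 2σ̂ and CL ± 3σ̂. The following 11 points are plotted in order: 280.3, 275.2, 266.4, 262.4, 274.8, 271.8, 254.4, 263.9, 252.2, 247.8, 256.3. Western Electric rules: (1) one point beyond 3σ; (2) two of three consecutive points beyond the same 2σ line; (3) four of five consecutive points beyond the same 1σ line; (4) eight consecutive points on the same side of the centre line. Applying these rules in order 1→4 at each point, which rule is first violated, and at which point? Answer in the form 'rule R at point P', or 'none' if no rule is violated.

Zone of each point (C = within 1σ̂, B = 1σ̂–2σ̂, A = 2σ̂–3σ̂, * = beyond 3σ̂; sign = side of CL): 1:+B, 2:+C, 3:-C, 4:-C, 5:+C, 6:+C, 7:-B, 8:-C, 9:-A, 10:-A, 11:-B
Rule 2 (two of three consecutive points beyond the same 2σ limit) is satisfied at point 10.

rule 2 at point 10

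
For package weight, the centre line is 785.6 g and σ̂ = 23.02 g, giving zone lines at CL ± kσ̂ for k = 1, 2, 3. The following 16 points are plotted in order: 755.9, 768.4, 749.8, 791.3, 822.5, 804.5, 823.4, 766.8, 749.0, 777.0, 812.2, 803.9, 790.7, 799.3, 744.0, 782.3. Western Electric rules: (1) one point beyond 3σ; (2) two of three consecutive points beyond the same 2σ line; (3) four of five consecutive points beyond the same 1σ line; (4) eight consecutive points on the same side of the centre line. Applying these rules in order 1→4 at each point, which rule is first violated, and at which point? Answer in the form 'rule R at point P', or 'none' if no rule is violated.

Zone of each point (C = within 1σ̂, B = 1σ̂–2σ̂, A = 2σ̂–3σ̂, * = beyond 3σ̂; sign = side of CL): 1:-B, 2:-C, 3:-B, 4:+C, 5:+B, 6:+C, 7:+B, 8:-C, 9:-B, 10:-C, 11:+B, 12:+C, 13:+C, 14:+C, 15:-B, 16:-C
No rule fires across all 16 points.

none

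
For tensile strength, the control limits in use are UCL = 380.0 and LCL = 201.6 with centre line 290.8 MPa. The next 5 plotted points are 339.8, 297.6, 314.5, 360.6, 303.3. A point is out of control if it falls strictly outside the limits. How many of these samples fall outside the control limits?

All 5 points lie within [201.6, 380.0].

0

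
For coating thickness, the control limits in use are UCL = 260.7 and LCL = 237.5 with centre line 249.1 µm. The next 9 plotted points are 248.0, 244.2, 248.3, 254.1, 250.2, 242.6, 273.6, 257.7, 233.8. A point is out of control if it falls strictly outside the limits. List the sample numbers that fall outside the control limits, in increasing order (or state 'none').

Compare each point to [237.5, 260.7]: sample 7 = 273.6 > UCL; sample 9 = 233.8 < LCL.

7, 9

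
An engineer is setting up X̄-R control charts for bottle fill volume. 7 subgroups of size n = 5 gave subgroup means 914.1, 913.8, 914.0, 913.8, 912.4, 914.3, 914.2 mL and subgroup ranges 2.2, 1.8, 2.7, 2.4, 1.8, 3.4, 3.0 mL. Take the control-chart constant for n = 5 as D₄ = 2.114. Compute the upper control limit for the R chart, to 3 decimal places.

R̄ = (2.2 + 1.8 + 2.7 + 2.4 + 1.8 + 3.4 + 3.0) / 7 = 17.3000 / 7 = 2.4714
UCL_R = D₄·R̄ = 2.114 × 2.4714 = 5.2246

5.225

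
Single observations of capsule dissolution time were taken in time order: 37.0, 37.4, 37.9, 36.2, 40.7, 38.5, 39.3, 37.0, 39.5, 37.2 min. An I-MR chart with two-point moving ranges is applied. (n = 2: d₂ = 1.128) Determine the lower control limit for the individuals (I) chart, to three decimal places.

32.987

X̄ = (37.0 + 37.4 + 37.9 + 36.2 + 40.7 + 38.5 + 39.3 + 37.0 + 39.5 + 37.2) / 10 = 38.0700
Moving ranges: 0.4, 0.5, 1.7, 4.5, 2.2, 0.8, 2.3, 2.5, 2.3; M̄R̄ = 17.2000 / 9 = 1.9111
LCL = X̄ − 3·M̄R̄/d₂ = 38.0700 − 3 × 1.9111 / 1.128 = 32.9873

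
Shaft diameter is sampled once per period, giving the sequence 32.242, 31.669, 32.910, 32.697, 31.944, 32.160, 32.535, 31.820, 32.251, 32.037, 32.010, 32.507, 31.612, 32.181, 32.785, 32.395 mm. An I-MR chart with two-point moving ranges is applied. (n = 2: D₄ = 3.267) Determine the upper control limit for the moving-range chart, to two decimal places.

Moving ranges: 0.573, 1.241, 0.213, 0.753, 0.216, 0.375, 0.715, 0.431, 0.214, 0.027, 0.497, 0.895, 0.569, 0.604, 0.390; M̄R̄ = 7.7130 / 15 = 0.5142
UCL_MR = D₄·M̄R̄ = 3.267 × 0.5142 = 1.6799

1.68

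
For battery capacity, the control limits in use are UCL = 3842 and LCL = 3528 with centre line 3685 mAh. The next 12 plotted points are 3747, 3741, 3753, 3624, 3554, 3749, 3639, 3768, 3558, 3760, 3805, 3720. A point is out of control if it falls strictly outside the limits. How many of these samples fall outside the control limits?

0

All 12 points lie within [3528, 3842].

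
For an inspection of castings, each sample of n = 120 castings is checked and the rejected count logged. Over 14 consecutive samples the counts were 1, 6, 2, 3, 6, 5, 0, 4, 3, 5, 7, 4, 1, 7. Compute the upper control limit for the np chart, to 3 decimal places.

9.654

p̄ = Σdᵢ / (k·n) = 54 / (14 × 120) = 0.03214
UCL = np̄ + 3·√(np̄(1−p̄)) = 3.8571 + 3 × √(3.8571×0.96786) = 3.8571 + 3 × 1.9321 = 9.6536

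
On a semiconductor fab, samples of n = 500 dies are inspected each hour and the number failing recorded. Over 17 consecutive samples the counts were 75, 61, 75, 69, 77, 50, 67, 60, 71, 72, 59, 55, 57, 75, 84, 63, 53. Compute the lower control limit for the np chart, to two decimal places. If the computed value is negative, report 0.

p̄ = Σdᵢ / (k·n) = 1123 / (17 × 500) = 0.13212
LCL = np̄ − 3·√(np̄(1−p̄)) = 66.0588 − 3 × 7.5717 = 43.3436

43.34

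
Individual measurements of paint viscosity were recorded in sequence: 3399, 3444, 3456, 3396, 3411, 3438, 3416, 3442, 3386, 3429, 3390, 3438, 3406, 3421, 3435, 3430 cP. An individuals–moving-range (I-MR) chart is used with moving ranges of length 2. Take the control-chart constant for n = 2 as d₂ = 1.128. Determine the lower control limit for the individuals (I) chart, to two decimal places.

3339.68

X̄ = (3399 + 3444 + 3456 + 3396 + 3411 + 3438 + 3416 + 3442 + 3386 + 3429 + 3390 + 3438 + 3406 + 3421 + 3435 + 3430) / 16 = 3421.0625
Moving ranges: 45, 12, 60, 15, 27, 22, 26, 56, 43, 39, 48, 32, 15, 14, 5; M̄R̄ = 459.0000 / 15 = 30.6000
LCL = X̄ − 3·M̄R̄/d₂ = 3421.0625 − 3 × 30.6000 / 1.128 = 3339.6795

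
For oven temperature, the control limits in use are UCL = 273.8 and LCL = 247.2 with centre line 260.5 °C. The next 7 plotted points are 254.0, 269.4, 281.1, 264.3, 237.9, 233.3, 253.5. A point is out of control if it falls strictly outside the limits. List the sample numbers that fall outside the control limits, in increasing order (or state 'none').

Compare each point to [247.2, 273.8]: sample 3 = 281.1 > UCL; sample 5 = 237.9 < LCL; sample 6 = 233.3 < LCL.

3, 5, 6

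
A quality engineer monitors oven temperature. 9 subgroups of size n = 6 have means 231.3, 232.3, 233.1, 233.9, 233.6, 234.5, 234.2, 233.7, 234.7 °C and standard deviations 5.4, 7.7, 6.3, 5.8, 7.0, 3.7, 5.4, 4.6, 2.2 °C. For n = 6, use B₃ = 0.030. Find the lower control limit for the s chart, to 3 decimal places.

s̄ = (5.4 + 7.7 + 6.3 + 5.8 + 7.0 + 3.7 + 5.4 + 4.6 + 2.2) / 9 = 5.3444
LCL_s = B₃·s̄ = 0.030 × 5.3444 = 0.1603

0.160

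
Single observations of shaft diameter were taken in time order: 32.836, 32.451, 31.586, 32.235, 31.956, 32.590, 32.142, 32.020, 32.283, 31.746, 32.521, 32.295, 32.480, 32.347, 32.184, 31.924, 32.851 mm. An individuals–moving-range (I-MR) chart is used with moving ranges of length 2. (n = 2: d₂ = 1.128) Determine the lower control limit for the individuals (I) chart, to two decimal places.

31.12

X̄ = (32.836 + 32.451 + 31.586 + 32.235 + 31.956 + 32.590 + 32.142 + 32.020 + 32.283 + 31.746 + 32.521 + 32.295 + 32.480 + 32.347 + 32.184 + 31.924 + 32.851) / 17 = 32.2616
Moving ranges: 0.385, 0.865, 0.649, 0.279, 0.634, 0.448, 0.122, 0.263, 0.537, 0.775, 0.226, 0.185, 0.133, 0.163, 0.260, 0.927; M̄R̄ = 6.8510 / 16 = 0.4282
LCL = X̄ − 3·M̄R̄/d₂ = 32.2616 − 3 × 0.4282 / 1.128 = 31.1228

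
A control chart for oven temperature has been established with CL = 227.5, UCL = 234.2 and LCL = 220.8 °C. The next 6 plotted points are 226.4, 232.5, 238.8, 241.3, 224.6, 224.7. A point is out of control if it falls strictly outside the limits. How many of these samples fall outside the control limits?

Compare each point to [220.8, 234.2]: sample 3 = 238.8 > UCL; sample 4 = 241.3 > UCL.

2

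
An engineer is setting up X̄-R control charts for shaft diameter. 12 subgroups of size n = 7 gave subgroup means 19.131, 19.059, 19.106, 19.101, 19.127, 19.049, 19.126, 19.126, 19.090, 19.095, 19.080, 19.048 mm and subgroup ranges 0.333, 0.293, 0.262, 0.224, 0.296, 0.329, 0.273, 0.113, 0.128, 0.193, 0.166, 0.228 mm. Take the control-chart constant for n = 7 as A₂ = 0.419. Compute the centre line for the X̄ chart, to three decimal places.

X̄̄ = (19.131 + 19.059 + 19.106 + 19.101 + 19.127 + 19.049 + 19.126 + 19.126 + 19.090 + 19.095 + 19.080 + 19.048) / 12 = 229.1380 / 12 = 19.0948
CL = X̄̄ = 19.0948

19.095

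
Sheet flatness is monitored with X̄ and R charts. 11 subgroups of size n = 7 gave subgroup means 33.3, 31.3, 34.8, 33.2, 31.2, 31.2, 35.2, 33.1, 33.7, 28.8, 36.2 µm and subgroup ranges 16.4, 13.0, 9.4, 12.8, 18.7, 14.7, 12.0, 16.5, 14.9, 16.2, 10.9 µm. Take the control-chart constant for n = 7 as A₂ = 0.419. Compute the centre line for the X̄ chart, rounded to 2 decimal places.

32.91

X̄̄ = (33.3 + 31.3 + 34.8 + 33.2 + 31.2 + 31.2 + 35.2 + 33.1 + 33.7 + 28.8 + 36.2) / 11 = 362.0000 / 11 = 32.9091
CL = X̄̄ = 32.9091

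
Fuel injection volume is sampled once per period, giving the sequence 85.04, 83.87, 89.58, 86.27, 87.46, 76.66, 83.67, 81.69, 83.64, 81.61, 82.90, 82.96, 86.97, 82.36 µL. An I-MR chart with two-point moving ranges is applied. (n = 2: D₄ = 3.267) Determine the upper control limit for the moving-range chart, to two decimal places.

11.34

Moving ranges: 1.17, 5.71, 3.31, 1.19, 10.80, 7.01, 1.98, 1.95, 2.03, 1.29, 0.06, 4.01, 4.61; M̄R̄ = 45.1200 / 13 = 3.4708
UCL_MR = D₄·M̄R̄ = 3.267 × 3.4708 = 11.3390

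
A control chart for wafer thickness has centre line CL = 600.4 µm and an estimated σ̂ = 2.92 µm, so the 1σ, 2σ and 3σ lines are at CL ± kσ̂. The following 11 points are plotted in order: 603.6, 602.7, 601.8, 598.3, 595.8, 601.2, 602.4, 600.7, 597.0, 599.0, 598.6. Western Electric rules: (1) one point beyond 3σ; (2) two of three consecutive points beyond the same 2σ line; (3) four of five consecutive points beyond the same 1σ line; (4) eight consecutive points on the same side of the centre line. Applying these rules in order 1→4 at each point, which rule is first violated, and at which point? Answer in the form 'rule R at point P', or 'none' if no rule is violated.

Zone of each point (C = within 1σ̂, B = 1σ̂–2σ̂, A = 2σ̂–3σ̂, * = beyond 3σ̂; sign = side of CL): 1:+B, 2:+C, 3:+C, 4:-C, 5:-B, 6:+C, 7:+C, 8:+C, 9:-B, 10:-C, 11:-C
No rule fires across all 11 points.

none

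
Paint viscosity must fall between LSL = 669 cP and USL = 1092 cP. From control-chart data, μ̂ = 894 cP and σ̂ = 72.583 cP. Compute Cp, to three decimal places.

0.971

Cp = (USL − LSL) / (6σ̂) = (1092 − 669) / (6 × 72.583) = 423.0000 / 435.4980 = 0.9713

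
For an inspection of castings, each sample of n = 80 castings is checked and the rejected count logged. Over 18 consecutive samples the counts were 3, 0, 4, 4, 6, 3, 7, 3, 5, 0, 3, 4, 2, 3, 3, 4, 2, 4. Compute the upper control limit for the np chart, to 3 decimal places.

8.695

p̄ = Σdᵢ / (k·n) = 60 / (18 × 80) = 0.04167
UCL = np̄ + 3·√(np̄(1−p̄)) = 3.3333 + 3 × √(3.3333×0.95833) = 3.3333 + 3 × 1.7873 = 8.6952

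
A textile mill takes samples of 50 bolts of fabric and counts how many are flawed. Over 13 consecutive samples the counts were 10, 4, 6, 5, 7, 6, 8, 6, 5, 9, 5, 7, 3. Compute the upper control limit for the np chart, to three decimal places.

p̄ = Σdᵢ / (k·n) = 81 / (13 × 50) = 0.12462
UCL = np̄ + 3·√(np̄(1−p̄)) = 6.2308 + 3 × √(6.2308×0.87538) = 6.2308 + 3 × 2.3354 = 13.2371

13.237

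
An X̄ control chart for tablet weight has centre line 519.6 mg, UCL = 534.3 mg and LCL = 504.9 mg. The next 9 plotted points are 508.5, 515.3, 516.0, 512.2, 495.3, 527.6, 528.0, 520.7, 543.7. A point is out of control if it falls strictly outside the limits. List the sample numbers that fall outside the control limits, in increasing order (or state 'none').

5, 9

Compare each point to [504.9, 534.3]: sample 5 = 495.3 < LCL; sample 9 = 543.7 > UCL.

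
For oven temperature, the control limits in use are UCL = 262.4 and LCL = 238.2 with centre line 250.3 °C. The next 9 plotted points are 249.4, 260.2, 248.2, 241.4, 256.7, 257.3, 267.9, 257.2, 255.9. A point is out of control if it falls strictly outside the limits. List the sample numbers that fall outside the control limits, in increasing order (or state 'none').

7

Compare each point to [238.2, 262.4]: sample 7 = 267.9 > UCL.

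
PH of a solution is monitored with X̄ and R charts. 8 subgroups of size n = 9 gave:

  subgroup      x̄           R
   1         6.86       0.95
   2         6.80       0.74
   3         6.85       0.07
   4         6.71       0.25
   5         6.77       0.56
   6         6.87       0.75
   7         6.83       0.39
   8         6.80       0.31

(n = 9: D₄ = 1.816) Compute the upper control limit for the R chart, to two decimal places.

R̄ = (0.95 + 0.74 + 0.07 + 0.25 + 0.56 + 0.75 + 0.39 + 0.31) / 8 = 4.0200 / 8 = 0.5025
UCL_R = D₄·R̄ = 1.816 × 0.5025 = 0.9125

0.91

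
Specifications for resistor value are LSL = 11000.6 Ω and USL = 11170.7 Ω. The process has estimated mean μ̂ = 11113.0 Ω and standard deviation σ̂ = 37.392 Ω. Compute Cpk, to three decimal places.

Cpu = (USL − μ̂) / (3σ̂) = (11170.7 − 11113.0) / (3 × 37.392) = 0.5144; Cpl = (μ̂ − LSL) / (3σ̂) = (11113.0 − 11000.6) / (3 × 37.392) = 1.0020; Cpk = min(Cpu, Cpl) = 0.5144

0.514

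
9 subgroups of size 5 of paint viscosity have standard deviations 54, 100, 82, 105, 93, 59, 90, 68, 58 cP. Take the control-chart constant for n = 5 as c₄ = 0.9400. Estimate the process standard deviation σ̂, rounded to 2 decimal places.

83.81

s̄ = (54 + 100 + 82 + 105 + 93 + 59 + 90 + 68 + 58) / 9 = 78.7778
σ̂ = s̄ / c₄ = 78.7778 / 0.9400 = 83.8061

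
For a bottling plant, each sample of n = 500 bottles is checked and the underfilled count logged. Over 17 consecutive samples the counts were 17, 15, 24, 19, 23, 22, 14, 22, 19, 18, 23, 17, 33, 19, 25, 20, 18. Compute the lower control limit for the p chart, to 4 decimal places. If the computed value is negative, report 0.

0.0144

p̄ = Σdᵢ / (k·n) = 348 / (17 × 500) = 0.04094
LCL = p̄ − 3·√(p̄(1−p̄)/n) = 0.04094 − 3 × 0.00886 = 0.01436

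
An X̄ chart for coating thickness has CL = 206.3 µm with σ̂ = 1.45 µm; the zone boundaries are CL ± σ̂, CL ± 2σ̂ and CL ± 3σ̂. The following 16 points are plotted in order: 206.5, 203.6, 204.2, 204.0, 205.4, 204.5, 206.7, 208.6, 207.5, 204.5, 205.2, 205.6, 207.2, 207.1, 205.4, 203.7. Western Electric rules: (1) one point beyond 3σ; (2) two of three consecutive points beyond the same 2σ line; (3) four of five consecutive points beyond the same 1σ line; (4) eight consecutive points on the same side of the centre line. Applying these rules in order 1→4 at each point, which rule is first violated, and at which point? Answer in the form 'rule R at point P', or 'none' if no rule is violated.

Zone of each point (C = within 1σ̂, B = 1σ̂–2σ̂, A = 2σ̂–3σ̂, * = beyond 3σ̂; sign = side of CL): 1:+C, 2:-B, 3:-B, 4:-B, 5:-C, 6:-B, 7:+C, 8:+B, 9:+C, 10:-B, 11:-C, 12:-C, 13:+C, 14:+C, 15:-C, 16:-B
Rule 3 (four of five consecutive points beyond the same 1σ limit) is satisfied at point 6.

rule 3 at point 6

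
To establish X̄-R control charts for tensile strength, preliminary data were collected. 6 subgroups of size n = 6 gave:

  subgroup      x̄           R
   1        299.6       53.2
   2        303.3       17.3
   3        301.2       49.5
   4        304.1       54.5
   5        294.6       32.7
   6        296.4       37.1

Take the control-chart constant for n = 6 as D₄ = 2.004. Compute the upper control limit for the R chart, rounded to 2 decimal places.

R̄ = (53.2 + 17.3 + 49.5 + 54.5 + 32.7 + 37.1) / 6 = 244.3000 / 6 = 40.7167
UCL_R = D₄·R̄ = 2.004 × 40.7167 = 81.5962

81.60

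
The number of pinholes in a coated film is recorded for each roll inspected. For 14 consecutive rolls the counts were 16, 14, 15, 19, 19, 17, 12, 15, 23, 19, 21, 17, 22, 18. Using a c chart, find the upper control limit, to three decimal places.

30.244

c̄ = (16 + 14 + 15 + 19 + 19 + 17 + 12 + 15 + 23 + 19 + 21 + 17 + 22 + 18) / 14 = 247 / 14 = 17.6429
UCL = c̄ + 3√c̄ = 17.6429 + 3 × √17.6429 = 17.6429 + 3 × 4.2003 = 30.2439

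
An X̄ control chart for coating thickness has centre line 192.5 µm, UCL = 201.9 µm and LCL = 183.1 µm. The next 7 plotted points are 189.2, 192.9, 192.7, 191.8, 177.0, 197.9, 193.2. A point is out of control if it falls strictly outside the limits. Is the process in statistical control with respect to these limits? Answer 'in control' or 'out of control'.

Compare each point to [183.1, 201.9]: sample 5 = 177.0 < LCL.

out of control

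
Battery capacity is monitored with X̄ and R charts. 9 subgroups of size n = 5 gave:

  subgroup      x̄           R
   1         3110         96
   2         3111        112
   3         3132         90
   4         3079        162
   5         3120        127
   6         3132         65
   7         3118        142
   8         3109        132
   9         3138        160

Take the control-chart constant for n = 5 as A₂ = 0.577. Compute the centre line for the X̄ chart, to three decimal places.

3116.556

X̄̄ = (3110 + 3111 + 3132 + 3079 + 3120 + 3132 + 3118 + 3109 + 3138) / 9 = 28049.0000 / 9 = 3116.5556
CL = X̄̄ = 3116.5556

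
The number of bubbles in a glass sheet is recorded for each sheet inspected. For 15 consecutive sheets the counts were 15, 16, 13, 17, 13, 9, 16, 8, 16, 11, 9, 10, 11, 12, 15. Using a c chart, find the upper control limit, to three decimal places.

c̄ = (15 + 16 + 13 + 17 + 13 + 9 + 16 + 8 + 16 + 11 + 9 + 10 + 11 + 12 + 15) / 15 = 191 / 15 = 12.7333
UCL = c̄ + 3√c̄ = 12.7333 + 3 × √12.7333 = 12.7333 + 3 × 3.5684 = 23.4385

23.438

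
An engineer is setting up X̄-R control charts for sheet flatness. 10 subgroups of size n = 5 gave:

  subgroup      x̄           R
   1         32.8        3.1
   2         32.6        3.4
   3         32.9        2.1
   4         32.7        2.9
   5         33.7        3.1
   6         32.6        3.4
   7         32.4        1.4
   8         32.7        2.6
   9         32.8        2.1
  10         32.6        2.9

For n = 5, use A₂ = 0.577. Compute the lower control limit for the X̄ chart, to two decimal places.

X̄̄ = (32.8 + 32.6 + 32.9 + 32.7 + 33.7 + 32.6 + 32.4 + 32.7 + 32.8 + 32.6) / 10 = 327.8000 / 10 = 32.7800
R̄ = (3.1 + 3.4 + 2.1 + 2.9 + 3.1 + 3.4 + 1.4 + 2.6 + 2.1 + 2.9) / 10 = 27.0000 / 10 = 2.7000
LCL = X̄̄ − A₂·R̄ = 32.7800 − 0.577 × 2.7000 = 31.2221

31.22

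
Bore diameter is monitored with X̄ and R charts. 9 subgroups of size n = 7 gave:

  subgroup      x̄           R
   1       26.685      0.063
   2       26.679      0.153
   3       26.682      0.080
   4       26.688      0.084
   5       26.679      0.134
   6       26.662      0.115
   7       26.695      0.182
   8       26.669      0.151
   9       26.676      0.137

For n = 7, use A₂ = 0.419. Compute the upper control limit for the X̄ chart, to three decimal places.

26.731

X̄̄ = (26.685 + 26.679 + 26.682 + 26.688 + 26.679 + 26.662 + 26.695 + 26.669 + 26.676) / 9 = 240.1150 / 9 = 26.6794
R̄ = (0.063 + 0.153 + 0.080 + 0.084 + 0.134 + 0.115 + 0.182 + 0.151 + 0.137) / 9 = 1.0990 / 9 = 0.1221
UCL = X̄̄ + A₂·R̄ = 26.6794 + 0.419 × 0.1221 = 26.7306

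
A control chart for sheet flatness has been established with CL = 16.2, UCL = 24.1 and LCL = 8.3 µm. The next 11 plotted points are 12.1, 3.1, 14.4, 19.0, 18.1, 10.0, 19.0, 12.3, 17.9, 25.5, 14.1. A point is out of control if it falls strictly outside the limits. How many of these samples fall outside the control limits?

Compare each point to [8.3, 24.1]: sample 2 = 3.1 < LCL; sample 10 = 25.5 > UCL.

2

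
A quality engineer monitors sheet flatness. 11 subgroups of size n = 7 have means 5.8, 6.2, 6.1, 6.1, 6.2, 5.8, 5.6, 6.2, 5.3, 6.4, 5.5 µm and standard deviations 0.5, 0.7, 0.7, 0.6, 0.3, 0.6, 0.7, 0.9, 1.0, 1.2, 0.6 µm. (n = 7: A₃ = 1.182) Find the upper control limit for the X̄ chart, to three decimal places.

6.765

X̄̄ = (5.8 + 6.2 + 6.1 + 6.1 + 6.2 + 5.8 + 5.6 + 6.2 + 5.3 + 6.4 + 5.5) / 11 = 5.9273
s̄ = (0.5 + 0.7 + 0.7 + 0.6 + 0.3 + 0.6 + 0.7 + 0.9 + 1.0 + 1.2 + 0.6) / 11 = 0.7091
UCL = X̄̄ + A₃·s̄ = 5.9273 + 1.182 × 0.7091 = 6.7654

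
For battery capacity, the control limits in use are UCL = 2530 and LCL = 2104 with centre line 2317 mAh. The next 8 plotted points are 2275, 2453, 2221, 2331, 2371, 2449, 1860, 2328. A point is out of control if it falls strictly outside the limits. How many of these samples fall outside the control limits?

Compare each point to [2104, 2530]: sample 7 = 1860 < LCL.

1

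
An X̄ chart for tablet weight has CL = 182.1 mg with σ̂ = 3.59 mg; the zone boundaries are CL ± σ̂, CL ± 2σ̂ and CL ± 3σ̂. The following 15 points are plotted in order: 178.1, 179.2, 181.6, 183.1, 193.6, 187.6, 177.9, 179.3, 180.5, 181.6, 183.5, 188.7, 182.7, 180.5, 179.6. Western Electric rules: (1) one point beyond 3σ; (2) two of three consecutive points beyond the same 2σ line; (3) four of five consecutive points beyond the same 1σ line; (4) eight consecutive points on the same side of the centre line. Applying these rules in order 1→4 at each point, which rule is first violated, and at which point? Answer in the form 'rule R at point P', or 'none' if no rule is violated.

Zone of each point (C = within 1σ̂, B = 1σ̂–2σ̂, A = 2σ̂–3σ̂, * = beyond 3σ̂; sign = side of CL): 1:-B, 2:-C, 3:-C, 4:+C, 5:+*, 6:+B, 7:-B, 8:-C, 9:-C, 10:-C, 11:+C, 12:+B, 13:+C, 14:-C, 15:-C
Rule 1 (one point beyond the 3σ limits) is satisfied at point 5.

rule 1 at point 5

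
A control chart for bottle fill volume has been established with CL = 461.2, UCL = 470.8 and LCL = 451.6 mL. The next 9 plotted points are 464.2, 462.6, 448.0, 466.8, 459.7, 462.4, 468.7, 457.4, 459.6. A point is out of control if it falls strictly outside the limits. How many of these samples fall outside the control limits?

1

Compare each point to [451.6, 470.8]: sample 3 = 448.0 < LCL.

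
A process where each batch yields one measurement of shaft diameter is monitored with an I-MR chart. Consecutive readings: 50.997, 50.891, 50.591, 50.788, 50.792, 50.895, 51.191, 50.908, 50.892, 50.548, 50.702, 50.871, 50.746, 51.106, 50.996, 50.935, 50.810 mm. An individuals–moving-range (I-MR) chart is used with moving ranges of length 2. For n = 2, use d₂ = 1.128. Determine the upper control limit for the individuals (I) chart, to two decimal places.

51.32

X̄ = (50.997 + 50.891 + 50.591 + 50.788 + 50.792 + 50.895 + 51.191 + 50.908 + 50.892 + 50.548 + 50.702 + 50.871 + 50.746 + 51.106 + 50.996 + 50.935 + 50.810) / 17 = 50.8623
Moving ranges: 0.106, 0.300, 0.197, 0.004, 0.103, 0.296, 0.283, 0.016, 0.344, 0.154, 0.169, 0.125, 0.360, 0.110, 0.061, 0.125; M̄R̄ = 2.7530 / 16 = 0.1721
UCL = X̄ + 3·M̄R̄/d₂ = 50.8623 + 3 × 0.1721 / 1.128 = 51.3199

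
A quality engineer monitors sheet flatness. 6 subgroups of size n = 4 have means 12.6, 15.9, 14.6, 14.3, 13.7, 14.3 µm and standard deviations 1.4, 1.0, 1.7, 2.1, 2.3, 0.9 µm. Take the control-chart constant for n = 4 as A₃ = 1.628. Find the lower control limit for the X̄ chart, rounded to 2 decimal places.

11.68

X̄̄ = (12.6 + 15.9 + 14.6 + 14.3 + 13.7 + 14.3) / 6 = 14.2333
s̄ = (1.4 + 1.0 + 1.7 + 2.1 + 2.3 + 0.9) / 6 = 1.5667
LCL = X̄̄ − A₃·s̄ = 14.2333 − 1.628 × 1.5667 = 11.6828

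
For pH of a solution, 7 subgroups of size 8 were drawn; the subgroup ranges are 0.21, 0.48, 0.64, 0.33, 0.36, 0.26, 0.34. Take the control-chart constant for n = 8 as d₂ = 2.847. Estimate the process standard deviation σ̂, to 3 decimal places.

0.131

R̄ = (0.21 + 0.48 + 0.64 + 0.33 + 0.36 + 0.26 + 0.34) / 7 = 0.3743
σ̂ = R̄ / d₂ = 0.3743 / 2.847 = 0.1315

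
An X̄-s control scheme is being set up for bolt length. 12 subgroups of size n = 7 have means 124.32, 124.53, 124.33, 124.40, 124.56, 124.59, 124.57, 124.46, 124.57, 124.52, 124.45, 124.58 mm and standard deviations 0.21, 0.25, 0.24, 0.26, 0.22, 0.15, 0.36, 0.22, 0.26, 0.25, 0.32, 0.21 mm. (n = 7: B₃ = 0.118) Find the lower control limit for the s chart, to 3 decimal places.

s̄ = (0.21 + 0.25 + 0.24 + 0.26 + 0.22 + 0.15 + 0.36 + 0.22 + 0.26 + 0.25 + 0.32 + 0.21) / 12 = 0.2458
LCL_s = B₃·s̄ = 0.118 × 0.2458 = 0.0290

0.029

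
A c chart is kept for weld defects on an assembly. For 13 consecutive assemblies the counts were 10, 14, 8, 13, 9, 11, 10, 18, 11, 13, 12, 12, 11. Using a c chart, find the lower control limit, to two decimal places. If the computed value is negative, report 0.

1.43

c̄ = (10 + 14 + 8 + 13 + 9 + 11 + 10 + 18 + 11 + 13 + 12 + 12 + 11) / 13 = 152 / 13 = 11.6923
LCL = c̄ − 3√c̄ = 11.6923 − 3 × 3.4194 = 1.4341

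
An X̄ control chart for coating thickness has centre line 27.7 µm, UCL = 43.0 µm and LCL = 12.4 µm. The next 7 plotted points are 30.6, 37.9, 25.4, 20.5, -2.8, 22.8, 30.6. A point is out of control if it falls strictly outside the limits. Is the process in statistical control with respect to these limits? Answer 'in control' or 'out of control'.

out of control

Compare each point to [12.4, 43.0]: sample 5 = -2.8 < LCL.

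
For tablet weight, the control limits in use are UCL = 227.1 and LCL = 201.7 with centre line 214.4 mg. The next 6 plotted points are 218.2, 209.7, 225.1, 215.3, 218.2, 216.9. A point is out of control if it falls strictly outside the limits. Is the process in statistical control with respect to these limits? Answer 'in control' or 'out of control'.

All 6 points lie within [201.7, 227.1].

in control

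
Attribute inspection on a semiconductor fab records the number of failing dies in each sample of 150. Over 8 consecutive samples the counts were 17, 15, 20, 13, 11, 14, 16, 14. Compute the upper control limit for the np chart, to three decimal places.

26.023

p̄ = Σdᵢ / (k·n) = 120 / (8 × 150) = 0.10000
UCL = np̄ + 3·√(np̄(1−p̄)) = 15.0000 + 3 × √(15.0000×0.90000) = 15.0000 + 3 × 3.6742 = 26.0227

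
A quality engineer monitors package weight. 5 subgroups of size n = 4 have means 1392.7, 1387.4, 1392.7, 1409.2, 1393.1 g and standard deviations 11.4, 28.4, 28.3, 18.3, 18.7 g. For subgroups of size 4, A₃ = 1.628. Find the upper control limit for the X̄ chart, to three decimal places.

X̄̄ = (1392.7 + 1387.4 + 1392.7 + 1409.2 + 1393.1) / 5 = 1395.0200
s̄ = (11.4 + 28.4 + 28.3 + 18.3 + 18.7) / 5 = 21.0200
UCL = X̄̄ + A₃·s̄ = 1395.0200 + 1.628 × 21.0200 = 1429.2406

1429.241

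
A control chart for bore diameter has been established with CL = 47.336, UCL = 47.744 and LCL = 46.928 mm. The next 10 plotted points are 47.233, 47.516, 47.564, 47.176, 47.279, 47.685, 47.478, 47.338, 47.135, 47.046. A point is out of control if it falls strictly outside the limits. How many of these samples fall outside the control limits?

0

All 10 points lie within [46.928, 47.744].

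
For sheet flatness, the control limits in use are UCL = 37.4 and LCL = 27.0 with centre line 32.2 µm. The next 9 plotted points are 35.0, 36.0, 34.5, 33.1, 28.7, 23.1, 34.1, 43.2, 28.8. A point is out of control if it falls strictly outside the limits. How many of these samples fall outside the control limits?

Compare each point to [27.0, 37.4]: sample 6 = 23.1 < LCL; sample 8 = 43.2 > UCL.

2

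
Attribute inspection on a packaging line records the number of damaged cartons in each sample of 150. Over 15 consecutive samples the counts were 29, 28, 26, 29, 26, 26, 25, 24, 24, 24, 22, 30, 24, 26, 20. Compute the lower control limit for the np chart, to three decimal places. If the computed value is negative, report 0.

p̄ = Σdᵢ / (k·n) = 383 / (15 × 150) = 0.17022
LCL = np̄ − 3·√(np̄(1−p̄)) = 25.5333 − 3 × 4.6029 = 11.7245

11.725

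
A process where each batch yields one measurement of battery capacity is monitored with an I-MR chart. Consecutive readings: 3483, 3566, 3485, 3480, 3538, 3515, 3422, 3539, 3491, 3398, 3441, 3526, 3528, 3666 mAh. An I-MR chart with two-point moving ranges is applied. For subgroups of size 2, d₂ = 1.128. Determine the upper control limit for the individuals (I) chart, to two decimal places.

X̄ = (3483 + 3566 + 3485 + 3480 + 3538 + 3515 + 3422 + 3539 + 3491 + 3398 + 3441 + 3526 + 3528 + 3666) / 14 = 3505.5714
Moving ranges: 83, 81, 5, 58, 23, 93, 117, 48, 93, 43, 85, 2, 138; M̄R̄ = 869.0000 / 13 = 66.8462
UCL = X̄ + 3·M̄R̄/d₂ = 3505.5714 + 3 × 66.8462 / 1.128 = 3683.3538

3683.35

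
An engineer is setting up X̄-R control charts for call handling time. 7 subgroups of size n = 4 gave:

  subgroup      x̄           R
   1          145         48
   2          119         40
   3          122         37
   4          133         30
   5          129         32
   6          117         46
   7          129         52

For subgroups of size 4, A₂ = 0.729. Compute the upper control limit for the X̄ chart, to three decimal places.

157.395

X̄̄ = (145 + 119 + 122 + 133 + 129 + 117 + 129) / 7 = 894.0000 / 7 = 127.7143
R̄ = (48 + 40 + 37 + 30 + 32 + 46 + 52) / 7 = 285.0000 / 7 = 40.7143
UCL = X̄̄ + A₂·R̄ = 127.7143 + 0.729 × 40.7143 = 157.3950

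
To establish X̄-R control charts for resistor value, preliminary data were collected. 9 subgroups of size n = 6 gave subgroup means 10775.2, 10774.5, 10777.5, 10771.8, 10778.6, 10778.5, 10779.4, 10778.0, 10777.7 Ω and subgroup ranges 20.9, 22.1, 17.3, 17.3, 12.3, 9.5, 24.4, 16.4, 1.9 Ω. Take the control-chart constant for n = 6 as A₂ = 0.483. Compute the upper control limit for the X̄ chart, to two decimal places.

10784.43

X̄̄ = (10775.2 + 10774.5 + 10777.5 + 10771.8 + 10778.6 + 10778.5 + 10779.4 + 10778.0 + 10777.7) / 9 = 96991.2000 / 9 = 10776.8000
R̄ = (20.9 + 22.1 + 17.3 + 17.3 + 12.3 + 9.5 + 24.4 + 16.4 + 1.9) / 9 = 142.1000 / 9 = 15.7889
UCL = X̄̄ + A₂·R̄ = 10776.8000 + 0.483 × 15.7889 = 10784.4260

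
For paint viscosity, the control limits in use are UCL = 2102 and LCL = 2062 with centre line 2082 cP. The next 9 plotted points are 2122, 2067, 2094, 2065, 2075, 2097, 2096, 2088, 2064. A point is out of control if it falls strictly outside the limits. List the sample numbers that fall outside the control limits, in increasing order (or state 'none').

Compare each point to [2062, 2102]: sample 1 = 2122 > UCL.

1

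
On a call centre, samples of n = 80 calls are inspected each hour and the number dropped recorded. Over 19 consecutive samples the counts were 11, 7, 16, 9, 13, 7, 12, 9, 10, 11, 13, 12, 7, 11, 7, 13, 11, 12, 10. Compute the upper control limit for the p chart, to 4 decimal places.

0.2459

p̄ = Σdᵢ / (k·n) = 201 / (19 × 80) = 0.13224
UCL = p̄ + 3·√(p̄(1−p̄)/n) = 0.13224 + 3 × √(0.13224×0.86776/80) = 0.13224 + 3 × 0.03787 = 0.24586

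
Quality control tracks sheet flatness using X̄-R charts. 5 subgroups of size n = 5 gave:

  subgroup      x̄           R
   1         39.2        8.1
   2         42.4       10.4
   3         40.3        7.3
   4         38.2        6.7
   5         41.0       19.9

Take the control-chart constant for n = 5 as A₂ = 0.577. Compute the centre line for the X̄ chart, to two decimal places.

X̄̄ = (39.2 + 42.4 + 40.3 + 38.2 + 41.0) / 5 = 201.1000 / 5 = 40.2200
CL = X̄̄ = 40.2200

40.22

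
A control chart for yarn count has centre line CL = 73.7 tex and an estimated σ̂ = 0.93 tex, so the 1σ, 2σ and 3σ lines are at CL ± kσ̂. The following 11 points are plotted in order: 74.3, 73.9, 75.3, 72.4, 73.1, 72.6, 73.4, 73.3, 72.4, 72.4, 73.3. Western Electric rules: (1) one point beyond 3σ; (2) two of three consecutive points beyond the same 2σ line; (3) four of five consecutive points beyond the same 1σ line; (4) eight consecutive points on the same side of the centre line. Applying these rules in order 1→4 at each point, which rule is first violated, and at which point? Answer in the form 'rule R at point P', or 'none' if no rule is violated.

rule 4 at point 11

Zone of each point (C = within 1σ̂, B = 1σ̂–2σ̂, A = 2σ̂–3σ̂, * = beyond 3σ̂; sign = side of CL): 1:+C, 2:+C, 3:+B, 4:-B, 5:-C, 6:-B, 7:-C, 8:-C, 9:-B, 10:-B, 11:-C
Rule 4 (eight consecutive points on the same side of the centre line) is satisfied at point 11.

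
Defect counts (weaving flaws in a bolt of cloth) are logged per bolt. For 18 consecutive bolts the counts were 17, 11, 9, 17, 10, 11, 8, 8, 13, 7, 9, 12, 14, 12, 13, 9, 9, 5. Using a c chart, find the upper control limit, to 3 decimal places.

20.627

c̄ = (17 + 11 + 9 + 17 + 10 + 11 + 8 + 8 + 13 + 7 + 9 + 12 + 14 + 12 + 13 + 9 + 9 + 5) / 18 = 194 / 18 = 10.7778
UCL = c̄ + 3√c̄ = 10.7778 + 3 × √10.7778 = 10.7778 + 3 × 3.2830 = 20.6266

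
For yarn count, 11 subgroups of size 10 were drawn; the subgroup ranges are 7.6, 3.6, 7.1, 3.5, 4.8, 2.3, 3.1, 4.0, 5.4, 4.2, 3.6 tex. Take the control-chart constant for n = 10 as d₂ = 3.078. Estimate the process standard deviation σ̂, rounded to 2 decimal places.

R̄ = (7.6 + 3.6 + 7.1 + 3.5 + 4.8 + 2.3 + 3.1 + 4.0 + 5.4 + 4.2 + 3.6) / 11 = 4.4727
σ̂ = R̄ / d₂ = 4.4727 / 3.078 = 1.4531

1.45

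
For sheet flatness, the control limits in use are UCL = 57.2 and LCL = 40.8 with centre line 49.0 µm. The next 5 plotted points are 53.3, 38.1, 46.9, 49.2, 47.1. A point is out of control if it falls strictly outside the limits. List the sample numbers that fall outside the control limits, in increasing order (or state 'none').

2

Compare each point to [40.8, 57.2]: sample 2 = 38.1 < LCL.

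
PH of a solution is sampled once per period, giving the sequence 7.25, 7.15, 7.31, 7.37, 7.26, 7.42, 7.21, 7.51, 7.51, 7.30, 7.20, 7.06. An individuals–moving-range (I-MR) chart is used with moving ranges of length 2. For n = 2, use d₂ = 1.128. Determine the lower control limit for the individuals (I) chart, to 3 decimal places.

6.921

X̄ = (7.25 + 7.15 + 7.31 + 7.37 + 7.26 + 7.42 + 7.21 + 7.51 + 7.51 + 7.30 + 7.20 + 7.06) / 12 = 7.2958
Moving ranges: 0.10, 0.16, 0.06, 0.11, 0.16, 0.21, 0.30, 0.00, 0.21, 0.10, 0.14; M̄R̄ = 1.5500 / 11 = 0.1409
LCL = X̄ − 3·M̄R̄/d₂ = 7.2958 − 3 × 0.1409 / 1.128 = 6.9211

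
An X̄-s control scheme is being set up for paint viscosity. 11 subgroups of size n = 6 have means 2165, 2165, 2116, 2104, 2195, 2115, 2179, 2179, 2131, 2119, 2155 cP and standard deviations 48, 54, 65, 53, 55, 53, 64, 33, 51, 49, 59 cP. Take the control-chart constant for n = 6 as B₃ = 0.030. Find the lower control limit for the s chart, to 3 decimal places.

s̄ = (48 + 54 + 65 + 53 + 55 + 53 + 64 + 33 + 51 + 49 + 59) / 11 = 53.0909
LCL_s = B₃·s̄ = 0.030 × 53.0909 = 1.5927

1.593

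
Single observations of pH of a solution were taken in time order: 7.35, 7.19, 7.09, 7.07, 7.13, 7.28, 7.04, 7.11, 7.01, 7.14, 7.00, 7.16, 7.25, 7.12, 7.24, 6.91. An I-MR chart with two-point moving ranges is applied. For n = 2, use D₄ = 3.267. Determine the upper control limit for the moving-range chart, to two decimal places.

0.44

Moving ranges: 0.16, 0.10, 0.02, 0.06, 0.15, 0.24, 0.07, 0.10, 0.13, 0.14, 0.16, 0.09, 0.13, 0.12, 0.33; M̄R̄ = 2.0000 / 15 = 0.1333
UCL_MR = D₄·M̄R̄ = 3.267 × 0.1333 = 0.4356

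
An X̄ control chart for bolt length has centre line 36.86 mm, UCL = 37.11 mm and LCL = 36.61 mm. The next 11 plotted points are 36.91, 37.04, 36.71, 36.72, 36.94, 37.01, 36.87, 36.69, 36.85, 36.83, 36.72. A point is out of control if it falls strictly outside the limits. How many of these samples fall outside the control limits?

0

All 11 points lie within [36.61, 37.11].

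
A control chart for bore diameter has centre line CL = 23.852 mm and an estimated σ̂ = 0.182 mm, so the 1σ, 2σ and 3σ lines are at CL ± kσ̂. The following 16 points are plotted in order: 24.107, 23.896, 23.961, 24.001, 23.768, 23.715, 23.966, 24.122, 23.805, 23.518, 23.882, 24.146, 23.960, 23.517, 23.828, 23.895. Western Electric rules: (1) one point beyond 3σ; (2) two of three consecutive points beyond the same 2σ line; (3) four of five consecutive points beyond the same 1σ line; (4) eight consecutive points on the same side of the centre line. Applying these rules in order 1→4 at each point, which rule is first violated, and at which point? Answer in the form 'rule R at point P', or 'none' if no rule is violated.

none

Zone of each point (C = within 1σ̂, B = 1σ̂–2σ̂, A = 2σ̂–3σ̂, * = beyond 3σ̂; sign = side of CL): 1:+B, 2:+C, 3:+C, 4:+C, 5:-C, 6:-C, 7:+C, 8:+B, 9:-C, 10:-B, 11:+C, 12:+B, 13:+C, 14:-B, 15:-C, 16:+C
No rule fires across all 16 points.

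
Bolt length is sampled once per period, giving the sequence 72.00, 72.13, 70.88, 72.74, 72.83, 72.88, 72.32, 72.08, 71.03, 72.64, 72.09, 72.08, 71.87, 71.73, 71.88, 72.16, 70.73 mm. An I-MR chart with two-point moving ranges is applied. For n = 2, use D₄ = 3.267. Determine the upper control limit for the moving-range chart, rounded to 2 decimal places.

Moving ranges: 0.13, 1.25, 1.86, 0.09, 0.05, 0.56, 0.24, 1.05, 1.61, 0.55, 0.01, 0.21, 0.14, 0.15, 0.28, 1.43; M̄R̄ = 9.6100 / 16 = 0.6006
UCL_MR = D₄·M̄R̄ = 3.267 × 0.6006 = 1.9622

1.96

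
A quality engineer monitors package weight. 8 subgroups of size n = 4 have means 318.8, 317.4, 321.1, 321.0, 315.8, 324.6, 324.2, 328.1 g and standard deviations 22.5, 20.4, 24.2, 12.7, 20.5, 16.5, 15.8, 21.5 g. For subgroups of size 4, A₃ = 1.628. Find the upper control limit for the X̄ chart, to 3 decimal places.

352.734

X̄̄ = (318.8 + 317.4 + 321.1 + 321.0 + 315.8 + 324.6 + 324.2 + 328.1) / 8 = 321.3750
s̄ = (22.5 + 20.4 + 24.2 + 12.7 + 20.5 + 16.5 + 15.8 + 21.5) / 8 = 19.2625
UCL = X̄̄ + A₃·s̄ = 321.3750 + 1.628 × 19.2625 = 352.7344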